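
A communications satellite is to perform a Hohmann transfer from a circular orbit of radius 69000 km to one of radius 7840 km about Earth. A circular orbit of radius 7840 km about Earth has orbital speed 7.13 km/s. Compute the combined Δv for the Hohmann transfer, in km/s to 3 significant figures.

Δv = 3.74 km/s

From the circular-orbit relation v² = μ/r at r = 7840 km: μ = v²r = (7.13)² × 7840 = 3.98561×10^5 km³/s².
Transfer-ellipse semi-major axis a_t = (r₁ + r₂)/2 = (69000 + 7840)/2 = 38420 km.
Circular speed at r₁: v₁ = √(μ/r₁) = √(3.98561×10^5/69000) = 2.4034 km/s.
Transfer-orbit speed at r₁ (vis-viva): v_a = √[μ(2/r₁ − 1/a_t)] = 1.0857 km/s.
First burn Δv₁ = |v_a − v₁| = 1.318 km/s.
At r₂, v₂ = √(μ/r₂) = 7.130 km/s.
Transfer-orbit speed at r₂: v_p = √[μ(2/r₂ − 1/a_t)] = 9.555 km/s.
Second burn Δv₂ = |v₂ − v_p| = 2.425 km/s.
Total Δv = Δv₁ + Δv₂ = 3.743 km/s.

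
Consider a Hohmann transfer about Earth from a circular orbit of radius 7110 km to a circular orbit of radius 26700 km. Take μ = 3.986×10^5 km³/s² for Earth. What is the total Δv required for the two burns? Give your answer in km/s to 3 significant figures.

Semi-major axis of the transfer orbit: a_t = (7110 + 26700)/2 = 16905 km.
Circular speed at r₁: v₁ = √(μ/r₁) = √(3.986×10^5/7110) = 7.4874 km/s.
Transfer-orbit speed at r₁ (vis-viva): v_p = √[μ(2/r₁ − 1/a_t)] = 9.4098 km/s.
First burn Δv₁ = |v_p − v₁| = 1.922 km/s.
Circular speed at r₂: v₂ = √(μ/r₂) = 3.864 km/s.
Transfer-orbit speed at r₂: v_a = √[μ(2/r₂ − 1/a_t)] = 2.506 km/s.
Second burn Δv₂ = |v₂ − v_a| = 1.358 km/s.
Total Δv = Δv₁ + Δv₂ = 3.280 km/s.

Δv = 3.28 km/s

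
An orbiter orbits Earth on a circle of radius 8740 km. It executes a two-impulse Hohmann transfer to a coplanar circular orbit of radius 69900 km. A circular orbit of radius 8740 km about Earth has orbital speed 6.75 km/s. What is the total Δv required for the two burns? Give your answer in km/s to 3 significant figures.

From the circular-orbit relation v² = μ/r at r = 8740 km: μ = v²r = (6.75)² × 8740 = 3.98216×10^5 km³/s².
The Hohmann ellipse has a_t = (r₁ + r₂)/2 = 39320 km.
Circular speed at r₁: v₁ = √(μ/r₁) = √(3.98216×10^5/8740) = 6.7500 km/s.
Transfer-orbit speed at r₁ (v² = μ(2/r − 1/a)): v_p = √[μ(2/r₁ − 1/a_t)] = 8.9999 km/s.
First burn Δv₁ = |v_p − v₁| = 2.2499 km/s.
At r₂, v₂ = √(μ/r₂) = 2.3868 km/s.
Transfer-orbit speed at r₂: v_a = √[μ(2/r₂ − 1/a_t)] = 1.1253 km/s.
Second burn Δv₂ = |v₂ − v_a| = 1.2615 km/s.
Total Δv = Δv₁ + Δv₂ = 3.511 km/s.

Δv = 3.51 km/s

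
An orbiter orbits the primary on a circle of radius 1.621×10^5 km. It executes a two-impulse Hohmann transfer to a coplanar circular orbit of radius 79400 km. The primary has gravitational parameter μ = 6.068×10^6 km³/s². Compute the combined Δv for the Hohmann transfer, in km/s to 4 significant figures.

Semi-major axis of the transfer orbit: a_t = (1.621×10^5 + 79400)/2 = 1.2075×10^5 km.
At r₁ the circular-orbit speed is v₁ = √(μ/r₁) = 6.118 km/s.
On the transfer ellipse at r₁, vis-viva equation gives v_a = √[μ(2/r₁ − 1/a_t)] = 4.961 km/s.
First burn Δv₁ = |v_a − v₁| = 1.157 km/s.
At r₂, v₂ = √(μ/r₂) = 8.7420 km/s.
Transfer-orbit speed at r₂: v_p = √[μ(2/r₂ − 1/a_t)] = 10.129 km/s.
Second burn Δv₂ = |v₂ − v_p| = 1.387 km/s.
Total Δv = Δv₁ + Δv₂ = 2.544 km/s.

Δv = 2.544 km/s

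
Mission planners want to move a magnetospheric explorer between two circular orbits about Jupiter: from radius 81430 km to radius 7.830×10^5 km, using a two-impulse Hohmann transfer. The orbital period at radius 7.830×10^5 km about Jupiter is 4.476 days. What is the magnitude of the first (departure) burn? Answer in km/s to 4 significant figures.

Δv₁ = 13.65 km/s

From Kepler's third law T² = 4π²r³/μ at r = 7.830×10^5 km, T = 4.476 days = 4.476 × 86400 s = 3.867264×10^5 s: μ = 4π²r³/T² = 1.26718×10^8 km³/s².
Transfer-ellipse semi-major axis a_t = (r₁ + r₂)/2 = (81430 + 7.830×10^5)/2 = 4.32215×10^5 km.
On the circular orbit at r = 81430 km, v_c = √(μ/r) = 39.45 km/s.
Transfer-orbit speed at the same r (vis-viva, a = a_t): v_t = √[μ(2/r − 1/a_t)] = 53.10 km/s.
Δv₁ = |v_t − v_c| = |53.10 − 39.45| = 13.65 km/s.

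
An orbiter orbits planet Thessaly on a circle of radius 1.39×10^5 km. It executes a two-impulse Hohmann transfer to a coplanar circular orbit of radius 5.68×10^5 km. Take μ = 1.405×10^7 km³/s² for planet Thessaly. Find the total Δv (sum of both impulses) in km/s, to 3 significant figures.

Transfer-ellipse semi-major axis a_t = (r₁ + r₂)/2 = (1.390×10^5 + 5.680×10^5)/2 = 3.535×10^5 km.
Circular speed at r₁: v₁ = √(μ/r₁) = √(1.405×10^7/1.390×10^5) = 10.05 km/s.
On the transfer ellipse at r₁, vis-viva equation gives v_p = √[μ(2/r₁ − 1/a_t)] = 12.74 km/s.
First burn Δv₁ = |v_p − v₁| = 2.690 km/s.
Circular speed at r₂: v₂ = √(μ/r₂) = 4.974 km/s.
Transfer-orbit speed at r₂: v_a = √[μ(2/r₂ − 1/a_t)] = 3.119 km/s.
Second burn Δv₂ = |v₂ − v_a| = 1.855 km/s.
Total Δv = Δv₁ + Δv₂ = 4.545 km/s.

Δv = 4.55 km/s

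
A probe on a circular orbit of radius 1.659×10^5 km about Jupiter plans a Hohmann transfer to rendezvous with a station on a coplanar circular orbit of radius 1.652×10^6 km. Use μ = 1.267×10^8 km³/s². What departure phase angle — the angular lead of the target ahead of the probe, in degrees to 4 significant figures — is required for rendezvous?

The Hohmann ellipse has a_t = (r₁ + r₂)/2 = 9.0895×10^5 km.
Transfer time t = π√(a_t³/μ) = 2.41864×10^5 s.
Target angular speed ω₂ = √(μ/r₂³) = 5.30119×10^-6 rad/s.
Angle swept by the target during transfer: ω₂·t = 1.2822 rad = 73.46°.
Arrival is 180° from departure on the ellipse, so φ = 180° − 73.46° = 106.5°.

φ = 106.5°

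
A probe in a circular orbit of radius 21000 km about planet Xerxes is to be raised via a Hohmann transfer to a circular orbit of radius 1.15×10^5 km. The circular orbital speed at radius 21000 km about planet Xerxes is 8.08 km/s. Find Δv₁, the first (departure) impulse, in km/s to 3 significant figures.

Δv₁ = 2.43 km/s

From the circular-orbit relation v² = μ/r at r = 21000 km: μ = v²r = (8.08)² × 21000 = 1.37101×10^6 km³/s².
Semi-major axis of the transfer orbit: a_t = (21000 + 1.150×10^5)/2 = 68000 km.
On the circular orbit at r = 21000 km, v_c = √(μ/r) = 8.0800 km/s.
Vis-viva on the transfer ellipse at r = 21000 km gives v_t = √[μ(2/r − 1/a_t)] = 10.508 km/s.
Δv₁ = |v_t − v_c| = |10.508 − 8.0800| = 2.428 km/s.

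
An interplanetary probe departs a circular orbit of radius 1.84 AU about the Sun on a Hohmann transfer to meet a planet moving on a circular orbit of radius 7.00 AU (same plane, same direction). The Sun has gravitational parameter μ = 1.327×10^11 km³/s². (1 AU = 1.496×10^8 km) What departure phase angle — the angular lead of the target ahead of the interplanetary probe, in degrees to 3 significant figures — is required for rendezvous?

In km: r₁ = 1.84 × 1.496×10^8 = 2.75264×10^8 km; r₂ = 7.00 × 1.496×10^8 = 1.0472×10^9 km.
Transfer-ellipse semi-major axis a_t = (r₁ + r₂)/2 = (2.75264×10^8 + 1.0472×10^9)/2 = 6.61232×10^8 km.
The half-period of the transfer ellipse is t = π√(a_t³/μ) = 1.466376×10^8 s.
Target angular speed ω₂ = √(μ/r₂³) = 1.074957×10^-8 rad/s.
Angle swept by the target during transfer: ω₂·t = 1.57629 rad = 90.31°.
The interplanetary probe traverses 180° on the transfer ellipse, so the target must lead by 180° − 90.31° = 89.7°.

φ = 89.7°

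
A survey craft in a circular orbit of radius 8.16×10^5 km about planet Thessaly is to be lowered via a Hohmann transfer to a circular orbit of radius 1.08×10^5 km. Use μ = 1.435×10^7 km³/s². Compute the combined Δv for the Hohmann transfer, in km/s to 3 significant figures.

Semi-major axis of the transfer orbit: a_t = (8.160×10^5 + 1.080×10^5)/2 = 4.620×10^5 km.
Circular speed at r₁: v₁ = √(μ/r₁) = √(1.435×10^7/8.160×10^5) = 4.194 km/s.
On the transfer ellipse at r₁, vis-viva equation gives v_a = √[μ(2/r₁ − 1/a_t)] = 2.028 km/s.
First burn Δv₁ = |v_a − v₁| = 2.166 km/s.
At r₂, v₂ = √(μ/r₂) = 11.527 km/s.
Transfer-orbit speed at r₂: v_p = √[μ(2/r₂ − 1/a_t)] = 15.319 km/s.
Second burn Δv₂ = |v₂ − v_p| = 3.792 km/s.
Δv = Δv₁ + Δv₂ = 2.166 + 3.792 = 5.958 km/s.

Δv = 5.96 km/s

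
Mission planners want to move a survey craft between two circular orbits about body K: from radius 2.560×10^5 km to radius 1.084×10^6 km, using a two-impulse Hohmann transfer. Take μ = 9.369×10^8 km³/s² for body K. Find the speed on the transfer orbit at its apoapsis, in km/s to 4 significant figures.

Semi-major axis of the transfer orbit: a_t = (2.560×10^5 + 1.084×10^6)/2 = 6.700×10^5 km.
At apoapsis, r = 1.084×10^6 km.
Vis-viva: v = √[μ(2/r − 1/a_t)] = √[9.369×10^8 × (2/1.084×10^6 − 1/6.700×10^5)] = 18.17 km/s.

v = 18.17 km/s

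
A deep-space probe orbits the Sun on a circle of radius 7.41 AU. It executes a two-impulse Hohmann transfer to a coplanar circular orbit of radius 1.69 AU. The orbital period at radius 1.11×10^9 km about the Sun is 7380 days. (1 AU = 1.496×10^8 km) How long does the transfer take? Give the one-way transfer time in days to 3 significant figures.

t = 1770 days

From Kepler's third law T² = 4π²r³/μ at r = 1.11×10^9 km, T = 7380 days = 7380 × 86400 s = 6.37632×10^8 s: μ = 4π²r³/T² = 1.32797×10^11 km³/s².
In km: r₁ = 7.41 × 1.496×10^8 = 1.108536×10^9 km; r₂ = 1.69 × 1.496×10^8 = 2.52824×10^8 km.
Semi-major axis of the transfer orbit: a_t = (1.108536×10^9 + 2.52824×10^8)/2 = 6.8068×10^8 km.
By Kepler's third law the transfer-orbit period is T = 2π√(a_t³/μ), so t = T/2 = 1.531×10^8 s.
Converting: 1.531×10^8 s ÷ 86400 s/day = 1770 days.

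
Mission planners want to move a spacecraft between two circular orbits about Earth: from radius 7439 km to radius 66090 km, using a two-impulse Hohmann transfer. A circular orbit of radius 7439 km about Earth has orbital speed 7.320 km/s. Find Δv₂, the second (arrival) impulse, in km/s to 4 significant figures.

Δv₂ = 1.351 km/s

From the circular-orbit relation v² = μ/r at r = 7439 km: μ = v²r = (7.320)² × 7439 = 3.98599×10^5 km³/s².
The Hohmann ellipse has a_t = (r₁ + r₂)/2 = 36764.5 km.
On the circular orbit at r = 66090 km, v_c = √(μ/r) = 2.456 km/s.
Transfer-orbit speed at the same r (vis-viva, a = a_t): v_t = √[μ(2/r − 1/a_t)] = 1.105 km/s.
Δv₂ = |v_t − v_c| = |1.105 − 2.456| = 1.351 km/s.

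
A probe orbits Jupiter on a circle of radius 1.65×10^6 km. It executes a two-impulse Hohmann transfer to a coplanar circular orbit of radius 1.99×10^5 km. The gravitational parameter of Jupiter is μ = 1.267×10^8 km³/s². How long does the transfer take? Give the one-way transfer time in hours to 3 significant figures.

The Hohmann ellipse has a_t = (r₁ + r₂)/2 = 9.245×10^5 km.
Half the transfer-orbit period gives t = π√(a_t³/μ) = 2.481×10^5 s.
Converting: 2.481×10^5 s ÷ 3600 s/hour = 68.9 hours.

t = 68.9 hours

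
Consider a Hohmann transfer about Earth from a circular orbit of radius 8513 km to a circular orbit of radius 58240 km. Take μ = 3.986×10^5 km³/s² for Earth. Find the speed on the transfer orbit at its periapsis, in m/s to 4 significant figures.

v = 9039 m/s

Transfer-ellipse semi-major axis a_t = (r₁ + r₂)/2 = (8513 + 58240)/2 = 33376.5 km.
The periapsis of the transfer ellipse is at r = 8513 km.
Applying v² = μ(2/r − 1/a_t): v = 9.039 km/s.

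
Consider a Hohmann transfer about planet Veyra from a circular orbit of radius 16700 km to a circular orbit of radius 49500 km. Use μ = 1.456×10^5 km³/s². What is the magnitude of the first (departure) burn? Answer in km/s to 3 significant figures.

Transfer-ellipse semi-major axis a_t = (r₁ + r₂)/2 = (16700 + 49500)/2 = 33100 km.
On the circular orbit at r = 16700 km, v_c = √(μ/r) = 2.95272 km/s.
Transfer-orbit speed at the same r (vis-viva, a = a_t): v_t = √[μ(2/r − 1/a_t)] = 3.61086 km/s.
Δv₁ = |v_t − v_c| = |3.61086 − 2.95272| = 0.6581 km/s.

Δv₁ = 0.658 km/s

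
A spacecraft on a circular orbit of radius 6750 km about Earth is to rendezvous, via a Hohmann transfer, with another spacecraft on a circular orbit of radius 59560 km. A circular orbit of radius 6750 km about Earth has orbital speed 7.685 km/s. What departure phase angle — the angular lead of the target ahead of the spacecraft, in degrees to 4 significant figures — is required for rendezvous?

φ = 105.2°

From the circular-orbit relation v² = μ/r at r = 6750 km: μ = v²r = (7.685)² × 6750 = 3.98650×10^5 km³/s².
The Hohmann ellipse has a_t = (r₁ + r₂)/2 = 33155 km.
The half-period of the transfer ellipse is t = π√(a_t³/μ) = 30038 s.
The target's mean motion on its circular orbit is ω₂ = √(μ/r₂³) = 4.3437×10^-5 rad/s.
Angle swept by the target during transfer: ω₂·t = 1.3048 rad = 74.76°.
The spacecraft traverses 180° on the transfer ellipse, so the target must lead by 180° − 74.76° = 105.2°.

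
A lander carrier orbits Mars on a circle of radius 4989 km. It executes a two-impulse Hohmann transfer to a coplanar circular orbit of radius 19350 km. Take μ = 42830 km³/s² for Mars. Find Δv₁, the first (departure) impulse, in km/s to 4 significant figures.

The Hohmann ellipse has a_t = (r₁ + r₂)/2 = 12169.5 km.
Circular speed at r = 4989 km: v_c = √(μ/r) = 2.9300 km/s.
Vis-viva on the transfer ellipse at r = 4989 km gives v_t = √[μ(2/r − 1/a_t)] = 3.6946 km/s.
Δv₁ = |v_t − v_c| = |3.6946 − 2.9300| = 0.7646 km/s.

Δv₁ = 0.7646 km/s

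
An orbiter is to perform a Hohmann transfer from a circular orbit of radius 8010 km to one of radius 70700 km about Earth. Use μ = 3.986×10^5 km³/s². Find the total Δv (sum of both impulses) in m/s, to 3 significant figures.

Transfer-ellipse semi-major axis a_t = (r₁ + r₂)/2 = (8010 + 70700)/2 = 39355 km.
At r₁ the circular-orbit speed is v₁ = √(μ/r₁) = 7.054 km/s.
Transfer-orbit speed at r₁ (vis-viva): v_p = √[μ(2/r₁ − 1/a_t)] = 9.455 km/s.
First burn Δv₁ = |v_p − v₁| = 2.401 km/s.
At r₂, v₂ = √(μ/r₂) = 2.374 km/s.
Transfer-orbit speed at r₂: v_a = √[μ(2/r₂ − 1/a_t)] = 1.071 km/s.
Second burn Δv₂ = |v₂ − v_a| = 1.303 km/s.
Δv = Δv₁ + Δv₂ = 2.401 + 1.303 = 3.704 km/s.

Δv = 3700 m/s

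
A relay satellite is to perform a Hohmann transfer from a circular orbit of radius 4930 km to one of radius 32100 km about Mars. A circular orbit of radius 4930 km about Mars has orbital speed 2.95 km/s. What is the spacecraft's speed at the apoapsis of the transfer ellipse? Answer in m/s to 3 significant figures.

v = 597 m/s

From the circular-orbit relation v² = μ/r at r = 4930 km: μ = v²r = (2.95)² × 4930 = 42903.3 km³/s².
Semi-major axis of the transfer orbit: a_t = (4930 + 32100)/2 = 18515 km.
The apoapsis of the transfer ellipse is at r = 32100 km.
Vis-viva: v = √[μ(2/r − 1/a_t)] = √[42903.3 × (2/32100 − 1/18515)] = 0.5966 km/s.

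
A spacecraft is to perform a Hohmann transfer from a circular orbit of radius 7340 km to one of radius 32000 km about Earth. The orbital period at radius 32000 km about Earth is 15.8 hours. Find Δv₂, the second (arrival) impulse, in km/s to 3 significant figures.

From Kepler's third law T² = 4π²r³/μ at r = 32000 km, T = 15.8 hours = 15.8 × 3600 s = 56880 s: μ = 4π²r³/T² = 3.99844×10^5 km³/s².
The Hohmann ellipse has a_t = (r₁ + r₂)/2 = 19670 km.
On the circular orbit at r = 32000 km, v_c = √(μ/r) = 3.535 km/s.
Vis-viva on the transfer ellipse at r = 32000 km gives v_t = √[μ(2/r − 1/a_t)] = 2.159 km/s.
Δv₂ = |v_t − v_c| = |2.159 − 3.535| = 1.376 km/s.

Δv₂ = 1.38 km/s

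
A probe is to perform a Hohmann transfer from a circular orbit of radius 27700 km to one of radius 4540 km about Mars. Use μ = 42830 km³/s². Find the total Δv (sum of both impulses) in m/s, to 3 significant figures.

Δv = 1540 m/s

The Hohmann ellipse has a_t = (r₁ + r₂)/2 = 16120 km.
At r₁ the circular-orbit speed is v₁ = √(μ/r₁) = 1.2435 km/s.
On the transfer ellipse at r₁, vis-viva gives v_a = √[μ(2/r₁ − 1/a_t)] = 0.65990 km/s.
First burn Δv₁ = |v_a − v₁| = 0.5836 km/s.
Circular speed at r₂: v₂ = √(μ/r₂) = 3.0715 km/s.
Transfer-orbit speed at r₂: v_p = √[μ(2/r₂ − 1/a_t)] = 4.0263 km/s.
Second burn Δv₂ = |v₂ − v_p| = 0.9548 km/s.
Total Δv = Δv₁ + Δv₂ = 1.538 km/s.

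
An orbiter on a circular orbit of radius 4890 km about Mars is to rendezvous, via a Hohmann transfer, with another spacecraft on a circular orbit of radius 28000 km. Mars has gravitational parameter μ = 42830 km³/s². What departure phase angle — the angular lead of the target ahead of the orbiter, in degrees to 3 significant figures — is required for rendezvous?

φ = 99.0°

Semi-major axis of the transfer orbit: a_t = (4890 + 28000)/2 = 16445 km.
Transfer time t = π√(a_t³/μ) = 32010 s.
Target angular speed ω₂ = √(μ/r₂³) = 4.417×10^-5 rad/s.
Angle swept by the target during transfer: ω₂·t = 1.414 rad = 81.02°.
Arrival is 180° from departure on the ellipse, so φ = 180° − 81.02° = 99.0°.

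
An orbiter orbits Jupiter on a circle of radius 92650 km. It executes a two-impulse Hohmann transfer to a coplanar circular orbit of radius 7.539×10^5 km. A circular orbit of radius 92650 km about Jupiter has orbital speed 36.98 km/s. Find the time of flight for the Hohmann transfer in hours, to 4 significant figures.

From the circular-orbit relation v² = μ/r at r = 92650 km: μ = v²r = (36.98)² × 92650 = 1.26701×10^8 km³/s².
Transfer-ellipse semi-major axis a_t = (r₁ + r₂)/2 = (92650 + 7.539×10^5)/2 = 4.23275×10^5 km.
Transfer time t = π√(a_t³/μ) = π√((4.23275×10^5)³ / 1.26701×10^8) = 76860 s.
Converting: 76860 s ÷ 3600 s/hour = 21.35 hours.

t = 21.35 hours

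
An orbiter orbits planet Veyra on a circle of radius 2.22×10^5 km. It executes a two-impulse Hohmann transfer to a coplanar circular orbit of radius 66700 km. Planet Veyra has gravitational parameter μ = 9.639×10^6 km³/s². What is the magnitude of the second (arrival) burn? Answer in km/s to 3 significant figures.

Δv₂ = 2.89 km/s

The Hohmann ellipse has a_t = (r₁ + r₂)/2 = 1.4435×10^5 km.
On the circular orbit at r = 66700 km, v_c = √(μ/r) = 12.021 km/s.
Transfer-orbit speed at the same r (vis-viva, a = a_t): v_t = √[μ(2/r − 1/a_t)] = 14.908 km/s.
Δv₂ = |v_t − v_c| = |14.908 − 12.021| = 2.887 km/s.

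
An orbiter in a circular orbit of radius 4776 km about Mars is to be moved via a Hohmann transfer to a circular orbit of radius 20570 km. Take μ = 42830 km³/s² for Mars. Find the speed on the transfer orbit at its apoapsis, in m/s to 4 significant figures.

The Hohmann ellipse has a_t = (r₁ + r₂)/2 = 12673 km.
At apoapsis, r = 20570 km.
Vis-viva: v = √[μ(2/r − 1/a_t)] = √[42830 × (2/20570 − 1/12673)] = 0.8858 km/s.

v = 885.8 m/s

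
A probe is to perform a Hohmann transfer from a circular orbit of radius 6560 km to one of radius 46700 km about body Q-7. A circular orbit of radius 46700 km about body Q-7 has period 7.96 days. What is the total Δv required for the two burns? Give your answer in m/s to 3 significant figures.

Δv = 584 m/s

From Kepler's third law T² = 4π²r³/μ at r = 46700 km, T = 7.96 days = 7.96 × 86400 s = 6.87744×10^5 s: μ = 4π²r³/T² = 8500.74 km³/s².
Semi-major axis of the transfer orbit: a_t = (6560 + 46700)/2 = 26630 km.
Circular speed at r₁: v₁ = √(μ/r₁) = √(8500.74/6560) = 1.1384 km/s.
Transfer-orbit speed at r₁ (vis-viva equation): v_p = √[μ(2/r₁ − 1/a_t)] = 1.5075 km/s.
First burn Δv₁ = |v_p − v₁| = 0.3691 km/s.
At r₂, v₂ = √(μ/r₂) = 0.42665 km/s.
Transfer-orbit speed at r₂: v_a = √[μ(2/r₂ − 1/a_t)] = 0.21176 km/s.
Second burn Δv₂ = |v₂ − v_a| = 0.2149 km/s.
Δv = Δv₁ + Δv₂ = 0.3691 + 0.2149 = 0.5840 km/s.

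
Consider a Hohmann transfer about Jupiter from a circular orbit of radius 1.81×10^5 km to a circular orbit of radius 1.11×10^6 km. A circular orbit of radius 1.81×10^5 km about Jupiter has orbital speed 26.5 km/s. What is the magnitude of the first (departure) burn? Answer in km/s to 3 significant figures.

Δv₁ = 8.25 km/s

From the circular-orbit relation v² = μ/r at r = 1.81×10^5 km: μ = v²r = (26.5)² × 1.81×10^5 = 1.27107×10^8 km³/s².
Transfer-ellipse semi-major axis a_t = (r₁ + r₂)/2 = (1.810×10^5 + 1.110×10^6)/2 = 6.455×10^5 km.
On the circular orbit at r = 1.810×10^5 km, v_c = √(μ/r) = 26.50 km/s.
Vis-viva on the transfer ellipse at r = 1.810×10^5 km gives v_t = √[μ(2/r − 1/a_t)] = 34.75 km/s.
Δv₁ = |v_t − v_c| = |34.75 − 26.50| = 8.250 km/s.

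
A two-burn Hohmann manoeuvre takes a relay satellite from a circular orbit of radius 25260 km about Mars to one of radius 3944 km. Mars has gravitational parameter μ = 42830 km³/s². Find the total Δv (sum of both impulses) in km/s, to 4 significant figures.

Semi-major axis of the transfer orbit: a_t = (25260 + 3944)/2 = 14602 km.
Circular speed at r₁: v₁ = √(μ/r₁) = √(42830/25260) = 1.3021 km/s.
On the transfer ellipse at r₁, vis-viva equation gives v_a = √[μ(2/r₁ − 1/a_t)] = 0.67674 km/s.
First burn Δv₁ = |v_a − v₁| = 0.6254 km/s.
At r₂, v₂ = √(μ/r₂) = 3.295 km/s.
Transfer-orbit speed at r₂: v_p = √[μ(2/r₂ − 1/a_t)] = 4.334 km/s.
Second burn Δv₂ = |v₂ − v_p| = 1.039 km/s.
Total Δv = Δv₁ + Δv₂ = 1.664 km/s.

Δv = 1.664 km/s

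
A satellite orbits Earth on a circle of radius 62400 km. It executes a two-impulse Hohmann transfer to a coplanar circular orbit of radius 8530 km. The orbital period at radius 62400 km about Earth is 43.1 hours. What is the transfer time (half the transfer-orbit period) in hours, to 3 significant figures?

From Kepler's third law T² = 4π²r³/μ at r = 62400 km, T = 43.1 hours = 43.1 × 3600 s = 1.5516×10^5 s: μ = 4π²r³/T² = 3.98432×10^5 km³/s².
Transfer-ellipse semi-major axis a_t = (r₁ + r₂)/2 = (62400 + 8530)/2 = 35465 km.
Transfer time t = π√(a_t³/μ) = π√((35465)³ / 3.98432×10^5) = 33240 s.
Converting: 33240 s ÷ 3600 s/hour = 9.23 hours.

t = 9.23 hours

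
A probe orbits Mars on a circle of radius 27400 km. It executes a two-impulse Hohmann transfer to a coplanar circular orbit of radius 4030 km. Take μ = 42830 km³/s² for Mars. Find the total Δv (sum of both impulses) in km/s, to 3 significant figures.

The Hohmann ellipse has a_t = (r₁ + r₂)/2 = 15715 km.
At r₁ the circular-orbit speed is v₁ = √(μ/r₁) = 1.25026 km/s.
On the transfer ellipse at r₁, vis-viva gives v_a = √[μ(2/r₁ − 1/a_t)] = 0.633132 km/s.
First burn Δv₁ = |v_a − v₁| = 0.6171 km/s.
Circular speed at r₂: v₂ = √(μ/r₂) = 3.260 km/s.
Transfer-orbit speed at r₂: v_p = √[μ(2/r₂ − 1/a_t)] = 4.305 km/s.
Second burn Δv₂ = |v₂ − v_p| = 1.045 km/s.
Total Δv = Δv₁ + Δv₂ = 1.662 km/s.

Δv = 1.66 km/s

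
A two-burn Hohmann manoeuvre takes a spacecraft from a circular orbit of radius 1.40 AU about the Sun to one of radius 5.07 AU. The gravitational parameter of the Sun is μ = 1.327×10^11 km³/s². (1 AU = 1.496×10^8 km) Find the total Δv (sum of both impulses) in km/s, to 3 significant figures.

In km: r₁ = 1.40 × 1.496×10^8 = 2.0944×10^8 km; r₂ = 5.07 × 1.496×10^8 = 7.58472×10^8 km.
Transfer-ellipse semi-major axis a_t = (r₁ + r₂)/2 = (2.0944×10^8 + 7.58472×10^8)/2 = 4.83956×10^8 km.
At r₁ the circular-orbit speed is v₁ = √(μ/r₁) = 25.17 km/s.
On the transfer ellipse at r₁, vis-viva equation gives v_p = √[μ(2/r₁ − 1/a_t)] = 31.51 km/s.
First burn Δv₁ = |v_p − v₁| = 6.340 km/s.
Circular speed at r₂: v₂ = √(μ/r₂) = 13.2271 km/s.
Transfer-orbit speed at r₂: v_a = √[μ(2/r₂ − 1/a_t)] = 8.70147 km/s.
Second burn Δv₂ = |v₂ − v_a| = 4.526 km/s.
Δv = Δv₁ + Δv₂ = 6.340 + 4.526 = 10.87 km/s.

Δv = 10.9 km/s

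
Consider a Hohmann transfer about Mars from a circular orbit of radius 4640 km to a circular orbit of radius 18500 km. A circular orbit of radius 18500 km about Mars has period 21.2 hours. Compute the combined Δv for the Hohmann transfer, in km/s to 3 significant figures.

Δv = 1.36 km/s

From Kepler's third law T² = 4π²r³/μ at r = 18500 km, T = 21.2 hours = 21.2 × 3600 s = 76320 s: μ = 4π²r³/T² = 42913.9 km³/s².
The Hohmann ellipse has a_t = (r₁ + r₂)/2 = 11570 km.
At r₁ the circular-orbit speed is v₁ = √(μ/r₁) = 3.0412 km/s.
On the transfer ellipse at r₁, v² = μ(2/r − 1/a) gives v_p = √[μ(2/r₁ − 1/a_t)] = 3.8456 km/s.
First burn Δv₁ = |v_p − v₁| = 0.8044 km/s.
Circular speed at r₂: v₂ = √(μ/r₂) = 1.523 km/s.
Transfer-orbit speed at r₂: v_a = √[μ(2/r₂ − 1/a_t)] = 0.9645 km/s.
Second burn Δv₂ = |v₂ − v_a| = 0.5585 km/s.
Total Δv = Δv₁ + Δv₂ = 1.363 km/s.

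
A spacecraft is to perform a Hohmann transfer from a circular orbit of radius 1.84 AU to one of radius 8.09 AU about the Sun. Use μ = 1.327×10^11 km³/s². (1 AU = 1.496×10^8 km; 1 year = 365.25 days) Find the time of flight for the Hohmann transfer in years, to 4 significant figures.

t = 5.532 years

In km: r₁ = 1.84 × 1.496×10^8 = 2.75264×10^8 km; r₂ = 8.09 × 1.496×10^8 = 1.210264×10^9 km.
Semi-major axis of the transfer orbit: a_t = (2.75264×10^8 + 1.210264×10^9)/2 = 7.42764×10^8 km.
Half the transfer-orbit period gives t = π√(a_t³/μ) = 1.7458×10^8 s.
Converting: 1.7458×10^8 s ÷ 3.15576×10^7 s/year (365.25 × 86400) = 5.532 years.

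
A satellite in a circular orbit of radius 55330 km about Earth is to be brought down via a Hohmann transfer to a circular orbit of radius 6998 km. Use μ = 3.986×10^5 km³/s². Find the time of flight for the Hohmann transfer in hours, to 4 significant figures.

Transfer-ellipse semi-major axis a_t = (r₁ + r₂)/2 = (55330 + 6998)/2 = 31164 km.
Half the transfer-orbit period gives t = π√(a_t³/μ) = 27375 s.
Converting: 27375 s ÷ 3600 s/hour = 7.604 hours.

t = 7.604 hours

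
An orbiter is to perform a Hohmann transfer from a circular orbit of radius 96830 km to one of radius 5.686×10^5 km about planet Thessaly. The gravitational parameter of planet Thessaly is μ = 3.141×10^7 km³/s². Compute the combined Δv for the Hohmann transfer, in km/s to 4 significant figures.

The Hohmann ellipse has a_t = (r₁ + r₂)/2 = 3.32715×10^5 km.
At r₁ the circular-orbit speed is v₁ = √(μ/r₁) = 18.011 km/s.
On the transfer ellipse at r₁, vis-viva gives v_p = √[μ(2/r₁ − 1/a_t)] = 23.545 km/s.
First burn Δv₁ = |v_p − v₁| = 5.534 km/s.
At r₂, v₂ = √(μ/r₂) = 7.4324 km/s.
Transfer-orbit speed at r₂: v_a = √[μ(2/r₂ − 1/a_t)] = 4.0096 km/s.
Second burn Δv₂ = |v₂ − v_a| = 3.423 km/s.
Total Δv = Δv₁ + Δv₂ = 8.957 km/s.

Δv = 8.957 km/s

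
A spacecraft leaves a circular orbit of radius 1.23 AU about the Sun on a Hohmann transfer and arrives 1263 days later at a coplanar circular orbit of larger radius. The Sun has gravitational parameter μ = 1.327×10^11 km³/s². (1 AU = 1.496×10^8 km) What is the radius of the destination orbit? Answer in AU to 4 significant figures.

r₂ = 6.029 AU

In km: r₁ = 1.23 × 1.496×10^8 = 1.84008×10^8 km.
Transfer time t = 1263 days = 1.091232×10^8 s, and t = π√(a_t³/μ).
So a_t = (μ t²/π²)^(1/3) = (1.327×10^11 × (1.091232×10^8)² / π²)^(1/3) = 5.4300×10^8 km.
Since a_t = (r₁ + r₂)/2, r₂ = 2a_t − r₁ = 2×5.4300×10^8 − 1.84008×10^8 = 9.01992×10^8 km.
In AU: r₂ = 9.01992×10^8 / 1.496×10^8 = 6.029 AU.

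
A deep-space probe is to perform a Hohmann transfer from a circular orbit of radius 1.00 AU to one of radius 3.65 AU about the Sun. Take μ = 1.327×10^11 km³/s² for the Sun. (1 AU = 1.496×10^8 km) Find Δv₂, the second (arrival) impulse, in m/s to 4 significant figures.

Δv₂ = 5365 m/s

In km: r₁ = 1.00 × 1.496×10^8 = 1.496×10^8 km; r₂ = 3.65 × 1.496×10^8 = 5.4604×10^8 km.
Semi-major axis of the transfer orbit: a_t = (1.496×10^8 + 5.4604×10^8)/2 = 3.4782×10^8 km.
On the circular orbit at r = 5.4604×10^8 km, v_c = √(μ/r) = 15.589 km/s.
Transfer-orbit speed at the same r (vis-viva, a = a_t): v_t = √[μ(2/r − 1/a_t)] = 10.224 km/s.
Δv₂ = |v_t − v_c| = |10.224 − 15.589| = 5.365 km/s.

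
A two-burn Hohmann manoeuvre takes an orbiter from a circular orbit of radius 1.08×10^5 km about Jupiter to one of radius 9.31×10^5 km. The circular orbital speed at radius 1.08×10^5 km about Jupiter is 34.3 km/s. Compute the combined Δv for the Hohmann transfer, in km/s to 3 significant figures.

Δv = 18.0 km/s

From the circular-orbit relation v² = μ/r at r = 1.08×10^5 km: μ = v²r = (34.3)² × 1.08×10^5 = 1.27061×10^8 km³/s².
Semi-major axis of the transfer orbit: a_t = (1.080×10^5 + 9.310×10^5)/2 = 5.195×10^5 km.
Circular speed at r₁: v₁ = √(μ/r₁) = √(1.27061×10^8/1.080×10^5) = 34.300 km/s.
On the transfer ellipse at r₁, vis-viva gives v_p = √[μ(2/r₁ − 1/a_t)] = 45.917 km/s.
First burn Δv₁ = |v_p − v₁| = 11.617 km/s.
At r₂, v₂ = √(μ/r₂) = 11.6824 km/s.
Transfer-orbit speed at r₂: v_a = √[μ(2/r₂ − 1/a_t)] = 5.32660 km/s.
Second burn Δv₂ = |v₂ − v_a| = 6.3558 km/s.
Δv = Δv₁ + Δv₂ = 11.617 + 6.3558 = 17.97 km/s.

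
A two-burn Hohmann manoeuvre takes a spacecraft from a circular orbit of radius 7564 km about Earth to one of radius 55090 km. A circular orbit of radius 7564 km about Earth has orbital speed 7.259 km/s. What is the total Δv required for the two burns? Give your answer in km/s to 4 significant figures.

Δv = 3.735 km/s

From the circular-orbit relation v² = μ/r at r = 7564 km: μ = v²r = (7.259)² × 7564 = 3.98570×10^5 km³/s².
Transfer-ellipse semi-major axis a_t = (r₁ + r₂)/2 = (7564 + 55090)/2 = 31327 km.
Circular speed at r₁: v₁ = √(μ/r₁) = √(3.98570×10^5/7564) = 7.259 km/s.
Transfer-orbit speed at r₁ (vis-viva equation): v_p = √[μ(2/r₁ − 1/a_t)] = 9.626 km/s.
First burn Δv₁ = |v_p − v₁| = 2.367 km/s.
At r₂, v₂ = √(μ/r₂) = 2.690 km/s.
Transfer-orbit speed at r₂: v_a = √[μ(2/r₂ − 1/a_t)] = 1.322 km/s.
Second burn Δv₂ = |v₂ − v_a| = 1.368 km/s.
Δv = Δv₁ + Δv₂ = 2.367 + 1.368 = 3.735 km/s.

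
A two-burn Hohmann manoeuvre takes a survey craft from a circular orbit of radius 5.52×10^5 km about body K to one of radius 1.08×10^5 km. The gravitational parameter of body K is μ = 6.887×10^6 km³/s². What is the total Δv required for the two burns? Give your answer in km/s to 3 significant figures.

The Hohmann ellipse has a_t = (r₁ + r₂)/2 = 3.300×10^5 km.
At r₁ the circular-orbit speed is v₁ = √(μ/r₁) = 3.53220 km/s.
On the transfer ellipse at r₁, vis-viva equation gives v_a = √[μ(2/r₁ − 1/a_t)] = 2.02069 km/s.
First burn Δv₁ = |v_a − v₁| = 1.512 km/s.
At r₂, v₂ = √(μ/r₂) = 7.98552 km/s.
Transfer-orbit speed at r₂: v_p = √[μ(2/r₂ − 1/a_t)] = 10.3280 km/s.
Second burn Δv₂ = |v₂ − v_p| = 2.342 km/s.
Total Δv = Δv₁ + Δv₂ = 3.854 km/s.

Δv = 3.85 km/s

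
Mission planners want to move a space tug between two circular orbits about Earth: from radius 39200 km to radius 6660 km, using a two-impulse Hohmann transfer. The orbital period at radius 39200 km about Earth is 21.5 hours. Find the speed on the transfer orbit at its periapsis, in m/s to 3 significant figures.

v = 10100 m/s

From Kepler's third law T² = 4π²r³/μ at r = 39200 km, T = 21.5 hours = 21.5 × 3600 s = 77400 s: μ = 4π²r³/T² = 3.96950×10^5 km³/s².
Semi-major axis of the transfer orbit: a_t = (39200 + 6660)/2 = 22930 km.
The periapsis of the transfer ellipse is at r = 6660 km.
Vis-viva: v = √[μ(2/r − 1/a_t)] = √[3.96950×10^5 × (2/6660 − 1/22930)] = 10.09 km/s.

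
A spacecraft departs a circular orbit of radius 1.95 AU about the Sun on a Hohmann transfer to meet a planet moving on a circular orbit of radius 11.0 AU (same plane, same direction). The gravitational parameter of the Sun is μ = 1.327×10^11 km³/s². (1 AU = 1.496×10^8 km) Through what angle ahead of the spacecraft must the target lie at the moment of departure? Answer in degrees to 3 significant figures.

φ = 98.7°

In km: r₁ = 1.95 × 1.496×10^8 = 2.9172×10^8 km; r₂ = 11.0 × 1.496×10^8 = 1.6456×10^9 km.
Semi-major axis of the transfer orbit: a_t = (2.9172×10^8 + 1.6456×10^9)/2 = 9.6866×10^8 km.
Transfer time t = π√(a_t³/μ) = 2.600×10^8 s.
Target angular speed ω₂ = √(μ/r₂³) = 5.457×10^-9 rad/s.
Angle swept by the target during transfer: ω₂·t = 1.4188 rad = 81.29°.
The spacecraft traverses 180° on the transfer ellipse, so the target must lead by 180° − 81.29° = 98.7°.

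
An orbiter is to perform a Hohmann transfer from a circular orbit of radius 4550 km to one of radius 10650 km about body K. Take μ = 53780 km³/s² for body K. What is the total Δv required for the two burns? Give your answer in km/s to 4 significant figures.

Semi-major axis of the transfer orbit: a_t = (4550 + 10650)/2 = 7600 km.
Circular speed at r₁: v₁ = √(μ/r₁) = √(53780/4550) = 3.4380 km/s.
Transfer-orbit speed at r₁ (vis-viva equation): v_p = √[μ(2/r₁ − 1/a_t)] = 4.0698 km/s.
First burn Δv₁ = |v_p − v₁| = 0.6318 km/s.
At r₂, v₂ = √(μ/r₂) = 2.24717 km/s.
Transfer-orbit speed at r₂: v_a = √[μ(2/r₂ − 1/a_t)] = 1.73874 km/s.
Second burn Δv₂ = |v₂ − v_a| = 0.5084 km/s.
Total Δv = Δv₁ + Δv₂ = 1.140 km/s.

Δv = 1.140 km/s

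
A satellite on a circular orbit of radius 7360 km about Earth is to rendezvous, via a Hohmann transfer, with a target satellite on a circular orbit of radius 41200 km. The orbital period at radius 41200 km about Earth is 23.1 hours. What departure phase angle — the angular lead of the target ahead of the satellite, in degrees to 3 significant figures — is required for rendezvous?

φ = 98.6°

From Kepler's third law T² = 4π²r³/μ at r = 41200 km, T = 23.1 hours = 23.1 × 3600 s = 83160 s: μ = 4π²r³/T² = 3.99229×10^5 km³/s².
Semi-major axis of the transfer orbit: a_t = (7360 + 41200)/2 = 24280 km.
The half-period of the transfer ellipse is t = π√(a_t³/μ) = 18810 s.
The target's mean motion on its circular orbit is ω₂ = √(μ/r₂³) = 7.556×10^-5 rad/s.
Angle swept by the target during transfer: ω₂·t = 1.4213 rad = 81.43°.
Arrival is 180° from departure on the ellipse, so φ = 180° − 81.43° = 98.6°.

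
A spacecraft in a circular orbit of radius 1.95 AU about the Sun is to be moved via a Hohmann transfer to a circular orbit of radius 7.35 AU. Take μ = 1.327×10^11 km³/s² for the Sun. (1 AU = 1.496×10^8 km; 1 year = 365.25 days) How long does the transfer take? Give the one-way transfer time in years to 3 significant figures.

t = 5.01 years

In km: r₁ = 1.95 × 1.496×10^8 = 2.9172×10^8 km; r₂ = 7.35 × 1.496×10^8 = 1.09956×10^9 km.
Transfer-ellipse semi-major axis a_t = (r₁ + r₂)/2 = (2.9172×10^8 + 1.09956×10^9)/2 = 6.9564×10^8 km.
Transfer time t = π√(a_t³/μ) = π√((6.9564×10^8)³ / 1.327×10^11) = 1.582×10^8 s.
Converting: 1.582×10^8 s ÷ 3.15576×10^7 s/year (365.25 × 86400) = 5.01 years.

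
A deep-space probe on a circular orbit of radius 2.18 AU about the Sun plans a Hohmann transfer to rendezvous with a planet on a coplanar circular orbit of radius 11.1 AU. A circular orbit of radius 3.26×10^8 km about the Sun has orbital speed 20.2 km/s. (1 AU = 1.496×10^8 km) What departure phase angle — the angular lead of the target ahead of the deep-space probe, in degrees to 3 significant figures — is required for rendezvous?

φ = 96.7°

From the circular-orbit relation v² = μ/r at r = 3.26×10^8 km: μ = v²r = (20.2)² × 3.26×10^8 = 1.33021×10^11 km³/s².
In km: r₁ = 2.18 × 1.496×10^8 = 3.26128×10^8 km; r₂ = 11.1 × 1.496×10^8 = 1.66056×10^9 km.
Semi-major axis of the transfer orbit: a_t = (3.26128×10^8 + 1.66056×10^9)/2 = 9.93344×10^8 km.
Transfer time t = π√(a_t³/μ) = 2.6967×10^8 s.
Target angular speed ω₂ = √(μ/r₂³) = 5.3899×10^-9 rad/s.
Angle swept by the target during transfer: ω₂·t = 1.4535 rad = 83.28°.
Arrival is 180° from departure on the ellipse, so φ = 180° − 83.28° = 96.7°.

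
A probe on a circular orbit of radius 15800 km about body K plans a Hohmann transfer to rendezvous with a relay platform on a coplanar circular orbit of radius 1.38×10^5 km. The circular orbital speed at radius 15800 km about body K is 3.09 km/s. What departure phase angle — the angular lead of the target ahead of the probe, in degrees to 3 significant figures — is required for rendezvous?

From the circular-orbit relation v² = μ/r at r = 15800 km: μ = v²r = (3.09)² × 15800 = 1.50860×10^5 km³/s².
The Hohmann ellipse has a_t = (r₁ + r₂)/2 = 76900 km.
The half-period of the transfer ellipse is t = π√(a_t³/μ) = 1.72485×10^5 s.
Target angular speed ω₂ = √(μ/r₂³) = 7.57650×10^-6 rad/s.
Angle swept by the target during transfer: ω₂·t = 1.30683 rad = 74.88°.
Arrival is 180° from departure on the ellipse, so φ = 180° − 74.88° = 105°.

φ = 105°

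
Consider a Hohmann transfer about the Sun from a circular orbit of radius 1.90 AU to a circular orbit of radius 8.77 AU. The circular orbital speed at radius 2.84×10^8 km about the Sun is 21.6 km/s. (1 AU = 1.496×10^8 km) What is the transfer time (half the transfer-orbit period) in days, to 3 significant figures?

t = 2250 days

From the circular-orbit relation v² = μ/r at r = 2.84×10^8 km: μ = v²r = (21.6)² × 2.84×10^8 = 1.32503×10^11 km³/s².
In km: r₁ = 1.90 × 1.496×10^8 = 2.8424×10^8 km; r₂ = 8.77 × 1.496×10^8 = 1.311992×10^9 km.
Transfer-ellipse semi-major axis a_t = (r₁ + r₂)/2 = (2.8424×10^8 + 1.311992×10^9)/2 = 7.98116×10^8 km.
By Kepler's third law the transfer-orbit period is T = 2π√(a_t³/μ), so t = T/2 = 1.946×10^8 s.
Converting: 1.946×10^8 s ÷ 86400 s/day = 2250 days.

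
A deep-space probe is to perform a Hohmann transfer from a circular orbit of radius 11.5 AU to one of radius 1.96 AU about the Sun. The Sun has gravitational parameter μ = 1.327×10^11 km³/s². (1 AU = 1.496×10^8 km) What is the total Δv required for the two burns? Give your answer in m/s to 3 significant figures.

Δv = 10600 m/s

In km: r₁ = 11.5 × 1.496×10^8 = 1.7204×10^9 km; r₂ = 1.96 × 1.496×10^8 = 2.93216×10^8 km.
The Hohmann ellipse has a_t = (r₁ + r₂)/2 = 1.006808×10^9 km.
Circular speed at r₁: v₁ = √(μ/r₁) = √(1.327×10^11/1.7204×10^9) = 8.783 km/s.
Transfer-orbit speed at r₁ (vis-viva): v_a = √[μ(2/r₁ − 1/a_t)] = 4.740 km/s.
First burn Δv₁ = |v_a − v₁| = 4.043 km/s.
Circular speed at r₂: v₂ = √(μ/r₂) = 21.274 km/s.
Transfer-orbit speed at r₂: v_p = √[μ(2/r₂ − 1/a_t)] = 27.809 km/s.
Second burn Δv₂ = |v₂ − v_p| = 6.535 km/s.
Total Δv = Δv₁ + Δv₂ = 10.58 km/s.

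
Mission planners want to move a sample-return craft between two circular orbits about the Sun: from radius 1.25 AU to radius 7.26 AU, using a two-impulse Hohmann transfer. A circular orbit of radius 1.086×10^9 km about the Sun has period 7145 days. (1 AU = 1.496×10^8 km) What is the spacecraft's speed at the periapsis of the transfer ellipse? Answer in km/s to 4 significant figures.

From Kepler's third law T² = 4π²r³/μ at r = 1.086×10^9 km, T = 7145 days = 7145 × 86400 s = 6.17328×10^8 s: μ = 4π²r³/T² = 1.32684×10^11 km³/s².
In km: r₁ = 1.25 × 1.496×10^8 = 1.870×10^8 km; r₂ = 7.26 × 1.496×10^8 = 1.086096×10^9 km.
Transfer-ellipse semi-major axis a_t = (r₁ + r₂)/2 = (1.870×10^8 + 1.086096×10^9)/2 = 6.36548×10^8 km.
The periapsis of the transfer ellipse is at r = 1.870×10^8 km.
Vis-viva: v = √[μ(2/r − 1/a_t)] = √[1.32684×10^11 × (2/1.870×10^8 − 1/6.36548×10^8)] = 34.79 km/s.

v = 34.79 km/s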